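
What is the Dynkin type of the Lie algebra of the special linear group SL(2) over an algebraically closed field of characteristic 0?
This is sl(2), which has dimension 2^2 - 1 = 3 and rank 2 - 1 = 1 (a Cartan subalgebra is the diagonal traceless matrices). In the classification of classical Lie algebras, the special linear algebra sl(n+1) has type A_n; here n = 1, so the Dynkin diagram is a chain of 1 nodes with single edges (A_1). Hence the type is A_1.

A_1 (sl(2))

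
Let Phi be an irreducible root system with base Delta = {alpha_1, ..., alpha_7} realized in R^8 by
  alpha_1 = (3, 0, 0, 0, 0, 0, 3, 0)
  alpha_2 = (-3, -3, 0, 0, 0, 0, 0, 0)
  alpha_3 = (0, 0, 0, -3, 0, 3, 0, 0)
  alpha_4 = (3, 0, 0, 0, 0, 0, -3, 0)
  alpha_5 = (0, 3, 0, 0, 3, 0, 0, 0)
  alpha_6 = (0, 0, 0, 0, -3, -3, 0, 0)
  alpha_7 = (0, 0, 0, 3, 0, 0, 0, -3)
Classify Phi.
D_7 (so(14))

Compute the Cartan integers a_ij = 2(alpha_i, alpha_j)/(alpha_j, alpha_j); the resulting 7x7 Cartan matrix is
[[2, -1, 0, 0, 0, 0, 0], [-1, 2, 0, -1, -1, 0, 0], [0, 0, 2, 0, 0, -1, -1], [0, -1, 0, 2, 0, 0, 0], [0, -1, 0, 0, 2, -1, 0], [0, 0, -1, 0, -1, 2, 0], [0, 0, -1, 0, 0, 0, 2]].
All simple roots have the same length, so the diagram is simply laced. The associated Dynkin diagram is a chain of 5 nodes with a fork of two nodes at one end (D_7), so the type is D_7 (the algebra so(14)).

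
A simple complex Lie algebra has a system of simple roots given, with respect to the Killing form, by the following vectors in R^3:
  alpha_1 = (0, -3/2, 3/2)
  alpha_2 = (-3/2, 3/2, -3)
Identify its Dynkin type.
Compute the Cartan integers a_ij = 2(alpha_i, alpha_j)/(alpha_j, alpha_j); the resulting 2x2 Cartan matrix is
[[2, -1], [-3, 2]].
The roots have two lengths (squared-length ratio 3:1); the short ones are alpha_{1}. The associated Dynkin diagram is two nodes joined by a triple edge (G_2), so the type is G_2.

G_2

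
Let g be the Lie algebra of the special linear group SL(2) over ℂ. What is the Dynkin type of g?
A_1 (sl(2))

This is sl(2), which has dimension 2^2 - 1 = 3 and rank 2 - 1 = 1 (a Cartan subalgebra is the diagonal traceless matrices). In the classification of classical Lie algebras, the special linear algebra sl(n+1) has type A_n; here n = 1, so the Dynkin diagram is a chain of 1 nodes with single edges (A_1). Hence the type is A_1.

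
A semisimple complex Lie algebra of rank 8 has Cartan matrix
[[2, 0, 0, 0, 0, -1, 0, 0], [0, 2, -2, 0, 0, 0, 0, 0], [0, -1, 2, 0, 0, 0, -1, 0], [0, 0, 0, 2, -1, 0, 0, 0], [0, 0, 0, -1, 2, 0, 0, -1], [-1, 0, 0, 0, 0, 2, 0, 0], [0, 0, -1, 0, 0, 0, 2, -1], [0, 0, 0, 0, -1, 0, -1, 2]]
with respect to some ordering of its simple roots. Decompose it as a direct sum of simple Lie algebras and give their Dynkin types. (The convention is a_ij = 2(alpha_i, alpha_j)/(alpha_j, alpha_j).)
type A_2 + type C_6

The diagram associated to this matrix has two connected components: the simple roots {alpha_1, alpha_6} form a chain of 2 nodes with single edges (A_2), and {alpha_2, alpha_3, alpha_4, alpha_5, alpha_7, alpha_8} form a chain of 6 nodes with a double edge at one end; the terminal node there is the unique long simple root (C_6). A semisimple Lie algebra decomposes uniquely as the direct sum of simple ideals, one per connected component of its Dynkin diagram, so g ≅ A_2 ⊕ C_6 (dimension 8 + 78 = 86).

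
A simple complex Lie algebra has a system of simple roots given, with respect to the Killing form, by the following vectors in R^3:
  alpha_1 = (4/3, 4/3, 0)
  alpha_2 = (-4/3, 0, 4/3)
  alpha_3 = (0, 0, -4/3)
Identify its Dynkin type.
Compute the Cartan integers a_ij = 2(alpha_i, alpha_j)/(alpha_j, alpha_j); the resulting 3x3 Cartan matrix is
[[2, -1, 0], [-1, 2, -2], [0, -1, 2]].
The roots have two lengths (squared-length ratio 2:1); the short ones are alpha_{3}. The associated Dynkin diagram is a chain of 3 nodes with a double edge at one end; the terminal node there is the unique short simple root (B_3), so the type is B_3 (the algebra so(7)).

type B_3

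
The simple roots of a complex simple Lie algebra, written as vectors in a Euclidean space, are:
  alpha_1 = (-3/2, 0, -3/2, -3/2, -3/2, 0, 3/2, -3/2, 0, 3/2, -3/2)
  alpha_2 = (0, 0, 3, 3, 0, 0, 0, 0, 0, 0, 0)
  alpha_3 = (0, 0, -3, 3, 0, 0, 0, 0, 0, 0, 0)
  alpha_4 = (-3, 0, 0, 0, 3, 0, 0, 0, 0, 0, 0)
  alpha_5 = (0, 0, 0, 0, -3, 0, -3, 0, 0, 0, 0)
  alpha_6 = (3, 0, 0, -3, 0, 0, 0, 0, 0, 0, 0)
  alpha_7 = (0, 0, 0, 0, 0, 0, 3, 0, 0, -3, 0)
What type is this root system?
Compute the Cartan integers a_ij = 2(alpha_i, alpha_j)/(alpha_j, alpha_j); the resulting 7x7 Cartan matrix is
[[2, -1, 0, 0, 0, 0, 0], [-1, 2, 0, 0, 0, -1, 0], [0, 0, 2, 0, 0, -1, 0], [0, 0, 0, 2, -1, -1, 0], [0, 0, 0, -1, 2, 0, -1], [0, -1, -1, -1, 0, 2, 0], [0, 0, 0, 0, -1, 0, 2]].
All simple roots have the same length, so the diagram is simply laced. The associated Dynkin diagram is a chain of 6 nodes with one extra node attached to the third node from one end (E_7), so the type is E_7.

E_7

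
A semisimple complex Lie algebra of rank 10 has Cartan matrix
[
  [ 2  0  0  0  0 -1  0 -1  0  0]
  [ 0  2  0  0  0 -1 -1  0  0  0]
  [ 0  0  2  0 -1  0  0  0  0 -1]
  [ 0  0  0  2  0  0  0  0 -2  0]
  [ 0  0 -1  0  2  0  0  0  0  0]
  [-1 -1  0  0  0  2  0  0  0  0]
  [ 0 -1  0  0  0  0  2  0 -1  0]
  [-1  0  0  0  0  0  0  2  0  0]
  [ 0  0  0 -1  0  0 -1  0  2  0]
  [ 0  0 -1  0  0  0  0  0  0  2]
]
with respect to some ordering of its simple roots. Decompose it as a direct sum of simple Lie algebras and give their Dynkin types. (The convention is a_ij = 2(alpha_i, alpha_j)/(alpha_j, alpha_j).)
The diagram associated to this matrix has two connected components: the simple roots {alpha_3, alpha_5, alpha_10} form a chain of 3 nodes with single edges (A_3), and {alpha_1, alpha_2, alpha_4, alpha_6, alpha_7, alpha_8, alpha_9} form a chain of 7 nodes with a double edge at one end; the terminal node there is the unique long simple root (C_7). A semisimple Lie algebra decomposes uniquely as the direct sum of simple ideals, one per connected component of its Dynkin diagram, so g ≅ A_3 ⊕ C_7 (dimension 15 + 105 = 120).

A_3 (sl(4)) ⊕ C_7 (sp(14))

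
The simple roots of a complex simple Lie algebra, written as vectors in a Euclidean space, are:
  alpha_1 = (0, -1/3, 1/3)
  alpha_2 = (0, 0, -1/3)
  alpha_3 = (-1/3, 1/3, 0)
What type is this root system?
B3

Compute the Cartan integers a_ij = 2(alpha_i, alpha_j)/(alpha_j, alpha_j); the resulting 3x3 Cartan matrix is
[[2, -2, -1], [-1, 2, 0], [-1, 0, 2]].
The roots have two lengths (squared-length ratio 2:1); the short ones are alpha_{2}. The associated Dynkin diagram is a chain of 3 nodes with a double edge at one end; the terminal node there is the unique short simple root (B_3), so the type is B_3 (the algebra so(7)).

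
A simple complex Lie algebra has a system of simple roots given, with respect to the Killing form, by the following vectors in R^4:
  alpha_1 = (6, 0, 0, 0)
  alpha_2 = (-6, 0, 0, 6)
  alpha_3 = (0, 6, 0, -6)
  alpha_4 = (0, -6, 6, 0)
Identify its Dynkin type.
Compute the Cartan integers a_ij = 2(alpha_i, alpha_j)/(alpha_j, alpha_j); the resulting 4x4 Cartan matrix is
[[2, -1, 0, 0], [-2, 2, -1, 0], [0, -1, 2, -1], [0, 0, -1, 2]].
The roots have two lengths (squared-length ratio 2:1); the short ones are alpha_{1}. The associated Dynkin diagram is a chain of 4 nodes with a double edge at one end; the terminal node there is the unique short simple root (B_4), so the type is B_4 (the algebra so(9)).

B_4 (so(9))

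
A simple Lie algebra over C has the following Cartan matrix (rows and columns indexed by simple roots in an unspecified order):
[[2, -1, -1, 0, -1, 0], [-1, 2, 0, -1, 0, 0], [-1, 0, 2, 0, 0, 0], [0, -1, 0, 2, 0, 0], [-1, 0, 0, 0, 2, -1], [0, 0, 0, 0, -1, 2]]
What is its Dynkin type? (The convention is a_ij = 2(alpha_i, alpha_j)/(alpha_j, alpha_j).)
The matrix has rank 6 with 2's on the diagonal. Reading the off-diagonal entries as Dynkin edges (a single edge where a_ij = a_ji = -1; a double or triple edge where a_ij * a_ji = 2 or 3), the diagram is a chain of 5 nodes with one extra node attached to the third node from one end (E_6). One simple-root ordering that puts it in standard form is (alpha_6, alpha_3, alpha_5, alpha_1, alpha_2, alpha_4). So the algebra is type E_6.

E_6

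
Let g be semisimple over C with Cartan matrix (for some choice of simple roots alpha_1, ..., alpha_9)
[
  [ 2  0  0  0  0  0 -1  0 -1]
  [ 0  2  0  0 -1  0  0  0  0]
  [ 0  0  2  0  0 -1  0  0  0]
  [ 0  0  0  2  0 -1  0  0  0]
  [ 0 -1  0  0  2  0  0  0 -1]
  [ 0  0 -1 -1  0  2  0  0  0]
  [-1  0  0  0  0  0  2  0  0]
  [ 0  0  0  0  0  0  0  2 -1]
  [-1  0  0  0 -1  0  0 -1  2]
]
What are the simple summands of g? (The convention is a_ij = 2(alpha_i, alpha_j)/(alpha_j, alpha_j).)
type A_3 ⊕ type E_6

The diagram associated to this matrix has two connected components: the simple roots {alpha_3, alpha_4, alpha_6} form a chain of 3 nodes with single edges (A_3), and {alpha_1, alpha_2, alpha_5, alpha_7, alpha_8, alpha_9} form a chain of 5 nodes with one extra node attached to the third node from one end (E_6). A semisimple Lie algebra decomposes uniquely as the direct sum of simple ideals, one per connected component of its Dynkin diagram, so g ≅ A_3 ⊕ E_6 (dimension 15 + 78 = 93).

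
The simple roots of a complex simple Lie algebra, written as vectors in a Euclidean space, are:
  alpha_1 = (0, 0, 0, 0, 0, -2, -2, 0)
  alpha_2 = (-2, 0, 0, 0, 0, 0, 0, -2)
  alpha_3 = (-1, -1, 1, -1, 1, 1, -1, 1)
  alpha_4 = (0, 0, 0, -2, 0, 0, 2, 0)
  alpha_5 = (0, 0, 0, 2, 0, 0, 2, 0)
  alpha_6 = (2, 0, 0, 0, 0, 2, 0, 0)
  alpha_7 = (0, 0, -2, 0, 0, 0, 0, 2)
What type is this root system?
E_7

Compute the Cartan integers a_ij = 2(alpha_i, alpha_j)/(alpha_j, alpha_j); the resulting 7x7 Cartan matrix is
[[2, 0, 0, -1, -1, -1, 0], [0, 2, 0, 0, 0, -1, -1], [0, 0, 2, 0, -1, 0, 0], [-1, 0, 0, 2, 0, 0, 0], [-1, 0, -1, 0, 2, 0, 0], [-1, -1, 0, 0, 0, 2, 0], [0, -1, 0, 0, 0, 0, 2]].
All simple roots have the same length, so the diagram is simply laced. The associated Dynkin diagram is a chain of 6 nodes with one extra node attached to the third node from one end (E_7), so the type is E_7.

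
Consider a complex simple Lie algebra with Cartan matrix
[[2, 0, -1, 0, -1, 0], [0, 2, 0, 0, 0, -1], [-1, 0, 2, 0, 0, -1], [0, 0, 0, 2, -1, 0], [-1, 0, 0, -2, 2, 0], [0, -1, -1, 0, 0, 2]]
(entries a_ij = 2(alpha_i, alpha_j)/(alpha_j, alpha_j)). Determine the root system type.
B6

The matrix has rank 6 with 2's on the diagonal. Reading the off-diagonal entries as Dynkin edges (a single edge where a_ij = a_ji = -1; a double or triple edge where a_ij * a_ji = 2 or 3), the diagram is a chain of 6 nodes with a double edge at one end; the terminal node there is the unique short simple root (B_6). One simple-root ordering that puts it in standard form is (alpha_2, alpha_6, alpha_3, alpha_1, alpha_5, alpha_4). So the algebra is type B_6, i.e. so(13).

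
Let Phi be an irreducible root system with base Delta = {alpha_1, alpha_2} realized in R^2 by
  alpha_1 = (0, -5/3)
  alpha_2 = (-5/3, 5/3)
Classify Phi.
B_2

Compute the Cartan integers a_ij = 2(alpha_i, alpha_j)/(alpha_j, alpha_j); the resulting 2x2 Cartan matrix is
[[2, -1], [-2, 2]].
The roots have two lengths (squared-length ratio 2:1); the short ones are alpha_{1}. The associated Dynkin diagram is a chain of 2 nodes with a double edge at one end; the terminal node there is the unique short simple root (B_2), so the type is B_2 (the algebra so(5)).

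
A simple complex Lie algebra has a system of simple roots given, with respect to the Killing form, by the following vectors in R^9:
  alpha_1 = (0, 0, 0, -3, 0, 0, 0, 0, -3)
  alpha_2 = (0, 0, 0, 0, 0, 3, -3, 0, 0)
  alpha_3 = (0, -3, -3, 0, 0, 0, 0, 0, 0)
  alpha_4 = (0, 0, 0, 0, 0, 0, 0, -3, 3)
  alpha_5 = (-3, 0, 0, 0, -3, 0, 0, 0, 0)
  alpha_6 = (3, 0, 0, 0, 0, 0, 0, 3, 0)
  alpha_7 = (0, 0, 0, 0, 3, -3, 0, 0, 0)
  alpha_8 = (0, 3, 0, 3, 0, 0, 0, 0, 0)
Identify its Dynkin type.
Compute the Cartan integers a_ij = 2(alpha_i, alpha_j)/(alpha_j, alpha_j); the resulting 8x8 Cartan matrix is
[[2, 0, 0, -1, 0, 0, 0, -1], [0, 2, 0, 0, 0, 0, -1, 0], [0, 0, 2, 0, 0, 0, 0, -1], [-1, 0, 0, 2, 0, -1, 0, 0], [0, 0, 0, 0, 2, -1, -1, 0], [0, 0, 0, -1, -1, 2, 0, 0], [0, -1, 0, 0, -1, 0, 2, 0], [-1, 0, -1, 0, 0, 0, 0, 2]].
All simple roots have the same length, so the diagram is simply laced. The associated Dynkin diagram is a chain of 8 nodes with single edges (A_8), so the type is A_8 (the algebra sl(9)).

A_8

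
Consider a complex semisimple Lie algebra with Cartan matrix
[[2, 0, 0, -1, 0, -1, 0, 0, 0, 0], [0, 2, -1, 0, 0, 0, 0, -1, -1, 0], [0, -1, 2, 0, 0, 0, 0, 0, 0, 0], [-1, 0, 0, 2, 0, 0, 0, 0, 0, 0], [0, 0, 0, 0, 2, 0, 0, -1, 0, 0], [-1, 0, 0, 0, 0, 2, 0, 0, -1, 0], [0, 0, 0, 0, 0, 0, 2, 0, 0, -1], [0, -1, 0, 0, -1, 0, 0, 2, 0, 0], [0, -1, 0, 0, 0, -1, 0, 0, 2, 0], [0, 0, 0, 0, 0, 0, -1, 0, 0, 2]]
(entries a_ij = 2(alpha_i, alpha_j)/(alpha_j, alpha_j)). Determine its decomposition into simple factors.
The diagram associated to this matrix has two connected components: the simple roots {alpha_7, alpha_10} form a chain of 2 nodes with single edges (A_2), and {alpha_1, alpha_2, alpha_3, alpha_4, alpha_5, alpha_6, alpha_8, alpha_9} form a chain of 7 nodes with one extra node attached to the third node from one end (E_8). A semisimple Lie algebra decomposes uniquely as the direct sum of simple ideals, one per connected component of its Dynkin diagram, so g ≅ A_2 ⊕ E_8 (dimension 8 + 248 = 256).

A_2 (sl(3)) + E_8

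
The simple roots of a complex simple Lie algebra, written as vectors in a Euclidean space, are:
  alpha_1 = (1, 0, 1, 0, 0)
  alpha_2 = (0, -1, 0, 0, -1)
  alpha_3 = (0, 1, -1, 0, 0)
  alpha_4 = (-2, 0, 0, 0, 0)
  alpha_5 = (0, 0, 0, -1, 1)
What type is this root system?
C_5

Compute the Cartan integers a_ij = 2(alpha_i, alpha_j)/(alpha_j, alpha_j); the resulting 5x5 Cartan matrix is
[[2, 0, -1, -1, 0], [0, 2, -1, 0, -1], [-1, -1, 2, 0, 0], [-2, 0, 0, 2, 0], [0, -1, 0, 0, 2]].
The roots have two lengths (squared-length ratio 2:1); the short ones are alpha_{1,2,3,5}. The associated Dynkin diagram is a chain of 5 nodes with a double edge at one end; the terminal node there is the unique long simple root (C_5), so the type is C_5 (the algebra sp(10)).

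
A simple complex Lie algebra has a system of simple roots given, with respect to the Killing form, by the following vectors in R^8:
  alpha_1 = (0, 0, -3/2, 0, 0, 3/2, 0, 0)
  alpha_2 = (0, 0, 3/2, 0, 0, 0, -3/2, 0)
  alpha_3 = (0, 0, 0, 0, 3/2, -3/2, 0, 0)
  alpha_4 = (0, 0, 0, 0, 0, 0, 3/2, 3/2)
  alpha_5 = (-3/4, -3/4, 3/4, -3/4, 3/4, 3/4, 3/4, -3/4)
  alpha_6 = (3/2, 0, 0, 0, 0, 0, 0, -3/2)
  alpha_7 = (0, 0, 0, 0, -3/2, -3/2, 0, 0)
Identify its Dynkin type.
E7

Compute the Cartan integers a_ij = 2(alpha_i, alpha_j)/(alpha_j, alpha_j); the resulting 7x7 Cartan matrix is
[[2, -1, -1, 0, 0, 0, -1], [-1, 2, 0, -1, 0, 0, 0], [-1, 0, 2, 0, 0, 0, 0], [0, -1, 0, 2, 0, -1, 0], [0, 0, 0, 0, 2, 0, -1], [0, 0, 0, -1, 0, 2, 0], [-1, 0, 0, 0, -1, 0, 2]].
All simple roots have the same length, so the diagram is simply laced. The associated Dynkin diagram is a chain of 6 nodes with one extra node attached to the third node from one end (E_7), so the type is E_7.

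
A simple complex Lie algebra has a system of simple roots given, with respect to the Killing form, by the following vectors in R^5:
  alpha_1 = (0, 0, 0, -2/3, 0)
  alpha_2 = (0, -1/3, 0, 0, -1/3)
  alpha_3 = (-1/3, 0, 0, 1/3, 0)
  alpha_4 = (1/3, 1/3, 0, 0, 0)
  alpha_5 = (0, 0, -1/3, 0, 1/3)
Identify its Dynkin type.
Compute the Cartan integers a_ij = 2(alpha_i, alpha_j)/(alpha_j, alpha_j); the resulting 5x5 Cartan matrix is
[[2, 0, -2, 0, 0], [0, 2, 0, -1, -1], [-1, 0, 2, -1, 0], [0, -1, -1, 2, 0], [0, -1, 0, 0, 2]].
The roots have two lengths (squared-length ratio 2:1); the short ones are alpha_{2,3,4,5}. The associated Dynkin diagram is a chain of 5 nodes with a double edge at one end; the terminal node there is the unique long simple root (C_5), so the type is C_5 (the algebra sp(10)).

C_5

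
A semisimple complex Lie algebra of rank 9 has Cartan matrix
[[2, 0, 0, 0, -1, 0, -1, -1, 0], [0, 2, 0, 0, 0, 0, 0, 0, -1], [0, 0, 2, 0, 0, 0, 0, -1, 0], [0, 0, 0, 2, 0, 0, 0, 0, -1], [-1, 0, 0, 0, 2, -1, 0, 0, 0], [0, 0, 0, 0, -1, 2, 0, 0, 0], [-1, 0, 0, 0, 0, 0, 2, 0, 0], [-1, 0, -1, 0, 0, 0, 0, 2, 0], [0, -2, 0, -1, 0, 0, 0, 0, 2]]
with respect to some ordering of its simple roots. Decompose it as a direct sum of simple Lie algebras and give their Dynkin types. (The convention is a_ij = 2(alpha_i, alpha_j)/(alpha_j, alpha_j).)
The diagram associated to this matrix has two connected components: the simple roots {alpha_2, alpha_4, alpha_9} form a chain of 3 nodes with a double edge at one end; the terminal node there is the unique short simple root (B_3), and {alpha_1, alpha_3, alpha_5, alpha_6, alpha_7, alpha_8} form a chain of 5 nodes with one extra node attached to the third node from one end (E_6). A semisimple Lie algebra decomposes uniquely as the direct sum of simple ideals, one per connected component of its Dynkin diagram, so g ≅ B_3 ⊕ E_6 (dimension 21 + 78 = 99).

B3 ⊕ E6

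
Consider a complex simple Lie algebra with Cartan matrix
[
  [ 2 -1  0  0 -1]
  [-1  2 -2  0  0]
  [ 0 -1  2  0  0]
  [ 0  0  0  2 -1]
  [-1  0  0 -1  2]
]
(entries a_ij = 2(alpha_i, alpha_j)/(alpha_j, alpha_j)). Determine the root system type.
The matrix has rank 5 with 2's on the diagonal. Reading the off-diagonal entries as Dynkin edges (a single edge where a_ij = a_ji = -1; a double or triple edge where a_ij * a_ji = 2 or 3), the diagram is a chain of 5 nodes with a double edge at one end; the terminal node there is the unique short simple root (B_5). One simple-root ordering that puts it in standard form is (alpha_4, alpha_5, alpha_1, alpha_2, alpha_3). So the algebra is type B_5, i.e. so(11).

B_5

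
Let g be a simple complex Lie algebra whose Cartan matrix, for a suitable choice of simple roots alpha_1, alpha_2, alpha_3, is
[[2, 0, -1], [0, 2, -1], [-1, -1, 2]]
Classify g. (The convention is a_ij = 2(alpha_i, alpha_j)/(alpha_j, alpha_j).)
The matrix has rank 3 with 2's on the diagonal. Reading the off-diagonal entries as Dynkin edges (a single edge where a_ij = a_ji = -1; a double or triple edge where a_ij * a_ji = 2 or 3), the diagram is a chain of 3 nodes with single edges (A_3). One simple-root ordering that puts it in standard form is (alpha_1, alpha_3, alpha_2). So the algebra is type A_3, i.e. sl(4).

A_3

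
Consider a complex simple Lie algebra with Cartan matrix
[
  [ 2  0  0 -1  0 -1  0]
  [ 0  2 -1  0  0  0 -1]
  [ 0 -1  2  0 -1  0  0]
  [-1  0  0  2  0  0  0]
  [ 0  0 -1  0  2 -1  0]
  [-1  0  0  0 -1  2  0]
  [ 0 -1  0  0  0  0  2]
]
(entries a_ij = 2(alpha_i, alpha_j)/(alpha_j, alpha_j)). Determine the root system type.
A_7

The matrix has rank 7 with 2's on the diagonal. Reading the off-diagonal entries as Dynkin edges (a single edge where a_ij = a_ji = -1; a double or triple edge where a_ij * a_ji = 2 or 3), the diagram is a chain of 7 nodes with single edges (A_7). One simple-root ordering that puts it in standard form is (alpha_4, alpha_1, alpha_6, alpha_5, alpha_3, alpha_2, alpha_7). So the algebra is type A_7, i.e. sl(8).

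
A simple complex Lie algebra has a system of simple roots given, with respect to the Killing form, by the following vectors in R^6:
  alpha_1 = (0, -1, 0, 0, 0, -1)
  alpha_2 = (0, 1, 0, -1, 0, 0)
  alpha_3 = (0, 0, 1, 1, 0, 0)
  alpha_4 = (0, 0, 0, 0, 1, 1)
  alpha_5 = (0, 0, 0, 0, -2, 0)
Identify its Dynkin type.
type C_5

Compute the Cartan integers a_ij = 2(alpha_i, alpha_j)/(alpha_j, alpha_j); the resulting 5x5 Cartan matrix is
[[2, -1, 0, -1, 0], [-1, 2, -1, 0, 0], [0, -1, 2, 0, 0], [-1, 0, 0, 2, -1], [0, 0, 0, -2, 2]].
The roots have two lengths (squared-length ratio 2:1); the short ones are alpha_{1,2,3,4}. The associated Dynkin diagram is a chain of 5 nodes with a double edge at one end; the terminal node there is the unique long simple root (C_5), so the type is C_5 (the algebra sp(10)).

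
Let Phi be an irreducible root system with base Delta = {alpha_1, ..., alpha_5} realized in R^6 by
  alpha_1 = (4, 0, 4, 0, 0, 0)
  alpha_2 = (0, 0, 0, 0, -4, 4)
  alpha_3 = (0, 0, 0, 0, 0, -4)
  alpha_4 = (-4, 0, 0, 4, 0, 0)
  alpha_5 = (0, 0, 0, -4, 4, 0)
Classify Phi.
Compute the Cartan integers a_ij = 2(alpha_i, alpha_j)/(alpha_j, alpha_j); the resulting 5x5 Cartan matrix is
[[2, 0, 0, -1, 0], [0, 2, -2, 0, -1], [0, -1, 2, 0, 0], [-1, 0, 0, 2, -1], [0, -1, 0, -1, 2]].
The roots have two lengths (squared-length ratio 2:1); the short ones are alpha_{3}. The associated Dynkin diagram is a chain of 5 nodes with a double edge at one end; the terminal node there is the unique short simple root (B_5), so the type is B_5 (the algebra so(11)).

B_5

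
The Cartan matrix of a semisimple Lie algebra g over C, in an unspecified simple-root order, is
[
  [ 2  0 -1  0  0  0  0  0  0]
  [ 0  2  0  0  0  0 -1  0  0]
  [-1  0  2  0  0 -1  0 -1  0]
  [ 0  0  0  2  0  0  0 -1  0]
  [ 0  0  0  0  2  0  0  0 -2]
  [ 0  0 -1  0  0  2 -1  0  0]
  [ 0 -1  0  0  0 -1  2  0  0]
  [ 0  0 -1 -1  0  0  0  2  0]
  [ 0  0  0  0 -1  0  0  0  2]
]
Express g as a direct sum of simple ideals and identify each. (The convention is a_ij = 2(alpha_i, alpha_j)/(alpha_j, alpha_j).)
The diagram associated to this matrix has two connected components: the simple roots {alpha_5, alpha_9} form a chain of 2 nodes with a double edge at one end; the terminal node there is the unique short simple root (B_2), and {alpha_1, alpha_2, alpha_3, alpha_4, alpha_6, alpha_7, alpha_8} form a chain of 6 nodes with one extra node attached to the third node from one end (E_7). A semisimple Lie algebra decomposes uniquely as the direct sum of simple ideals, one per connected component of its Dynkin diagram, so g ≅ B_2 ⊕ E_7 (dimension 10 + 133 = 143).

type B_2 ⊕ type E_7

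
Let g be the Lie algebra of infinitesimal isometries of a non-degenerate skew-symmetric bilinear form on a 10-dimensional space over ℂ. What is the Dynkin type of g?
This is sp(10), which has dimension 10(10+1)/2 = 55 and rank 10/2 = 5. In the classification of classical Lie algebras, the symplectic algebra sp(2n) has type C_n; here n = 5, so the Dynkin diagram is a chain of 5 nodes with a double edge at one end; the terminal node there is the unique long simple root (C_5). Hence the type is C_5.

C_5 (sp(10))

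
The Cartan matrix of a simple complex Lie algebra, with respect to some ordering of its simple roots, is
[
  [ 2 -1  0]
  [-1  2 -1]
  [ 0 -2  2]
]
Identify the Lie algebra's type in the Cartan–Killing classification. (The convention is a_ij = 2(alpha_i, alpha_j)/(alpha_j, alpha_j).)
C_3 (sp(6))

The matrix has rank 3 with 2's on the diagonal. Reading the off-diagonal entries as Dynkin edges (a single edge where a_ij = a_ji = -1; a double or triple edge where a_ij * a_ji = 2 or 3), the diagram is a chain of 3 nodes with a double edge at one end; the terminal node there is the unique long simple root (C_3). One simple-root ordering that puts it in standard form is (alpha_1, alpha_2, alpha_3). So the algebra is type C_3, i.e. sp(6).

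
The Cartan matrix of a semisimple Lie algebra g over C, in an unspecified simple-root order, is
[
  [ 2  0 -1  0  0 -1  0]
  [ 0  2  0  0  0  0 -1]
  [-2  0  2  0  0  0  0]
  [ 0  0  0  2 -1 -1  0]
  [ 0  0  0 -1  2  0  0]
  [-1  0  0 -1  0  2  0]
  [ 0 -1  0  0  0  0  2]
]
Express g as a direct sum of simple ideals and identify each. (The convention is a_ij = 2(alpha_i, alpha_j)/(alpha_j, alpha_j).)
The diagram associated to this matrix has two connected components: the simple roots {alpha_2, alpha_7} form a chain of 2 nodes with single edges (A_2), and {alpha_1, alpha_3, alpha_4, alpha_5, alpha_6} form a chain of 5 nodes with a double edge at one end; the terminal node there is the unique long simple root (C_5). A semisimple Lie algebra decomposes uniquely as the direct sum of simple ideals, one per connected component of its Dynkin diagram, so g ≅ A_2 ⊕ C_5 (dimension 8 + 55 = 63).

A_2 (sl(3)) + C_5 (sp(10))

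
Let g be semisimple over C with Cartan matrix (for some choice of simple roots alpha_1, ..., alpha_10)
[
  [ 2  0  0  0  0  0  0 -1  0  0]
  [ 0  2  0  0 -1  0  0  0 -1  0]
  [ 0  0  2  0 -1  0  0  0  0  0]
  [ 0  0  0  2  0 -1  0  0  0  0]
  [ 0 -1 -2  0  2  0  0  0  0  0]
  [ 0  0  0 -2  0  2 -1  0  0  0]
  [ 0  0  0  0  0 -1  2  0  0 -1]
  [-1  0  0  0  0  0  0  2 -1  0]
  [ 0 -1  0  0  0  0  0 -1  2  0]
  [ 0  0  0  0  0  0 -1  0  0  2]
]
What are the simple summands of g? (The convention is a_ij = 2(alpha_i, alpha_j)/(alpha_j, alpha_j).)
type B_4 + type B_6

The diagram associated to this matrix has two connected components: the simple roots {alpha_4, alpha_6, alpha_7, alpha_10} form a chain of 4 nodes with a double edge at one end; the terminal node there is the unique short simple root (B_4), and {alpha_1, alpha_2, alpha_3, alpha_5, alpha_8, alpha_9} form a chain of 6 nodes with a double edge at one end; the terminal node there is the unique short simple root (B_6). A semisimple Lie algebra decomposes uniquely as the direct sum of simple ideals, one per connected component of its Dynkin diagram, so g ≅ B_4 ⊕ B_6 (dimension 36 + 78 = 114).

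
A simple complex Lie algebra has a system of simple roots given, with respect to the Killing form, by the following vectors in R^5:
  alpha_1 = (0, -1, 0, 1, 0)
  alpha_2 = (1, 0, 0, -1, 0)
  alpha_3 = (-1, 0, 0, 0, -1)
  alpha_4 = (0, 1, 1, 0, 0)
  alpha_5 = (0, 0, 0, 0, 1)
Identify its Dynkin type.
B_5 (so(11))

Compute the Cartan integers a_ij = 2(alpha_i, alpha_j)/(alpha_j, alpha_j); the resulting 5x5 Cartan matrix is
[[2, -1, 0, -1, 0], [-1, 2, -1, 0, 0], [0, -1, 2, 0, -2], [-1, 0, 0, 2, 0], [0, 0, -1, 0, 2]].
The roots have two lengths (squared-length ratio 2:1); the short ones are alpha_{5}. The associated Dynkin diagram is a chain of 5 nodes with a double edge at one end; the terminal node there is the unique short simple root (B_5), so the type is B_5 (the algebra so(11)).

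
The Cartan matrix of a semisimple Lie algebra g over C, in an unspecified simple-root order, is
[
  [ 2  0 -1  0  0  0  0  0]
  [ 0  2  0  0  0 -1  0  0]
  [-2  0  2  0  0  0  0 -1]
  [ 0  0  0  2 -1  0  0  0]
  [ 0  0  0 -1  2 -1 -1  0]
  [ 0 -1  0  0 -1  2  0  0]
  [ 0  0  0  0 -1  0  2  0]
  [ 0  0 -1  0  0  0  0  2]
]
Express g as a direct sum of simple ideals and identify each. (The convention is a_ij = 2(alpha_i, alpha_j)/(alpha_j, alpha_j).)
The diagram associated to this matrix has two connected components: the simple roots {alpha_1, alpha_3, alpha_8} form a chain of 3 nodes with a double edge at one end; the terminal node there is the unique short simple root (B_3), and {alpha_2, alpha_4, alpha_5, alpha_6, alpha_7} form a chain of 3 nodes with a fork of two nodes at one end (D_5). A semisimple Lie algebra decomposes uniquely as the direct sum of simple ideals, one per connected component of its Dynkin diagram, so g ≅ B_3 ⊕ D_5 (dimension 21 + 45 = 66).

type B_3 ⊕ type D_5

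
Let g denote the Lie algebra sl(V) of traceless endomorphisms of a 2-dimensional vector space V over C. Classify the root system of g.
This is sl(2), which has dimension 2^2 - 1 = 3 and rank 2 - 1 = 1 (a Cartan subalgebra is the diagonal traceless matrices). In the classification of classical Lie algebras, the special linear algebra sl(n+1) has type A_n; here n = 1, so the Dynkin diagram is a chain of 1 nodes with single edges (A_1). Hence the type is A_1.

A1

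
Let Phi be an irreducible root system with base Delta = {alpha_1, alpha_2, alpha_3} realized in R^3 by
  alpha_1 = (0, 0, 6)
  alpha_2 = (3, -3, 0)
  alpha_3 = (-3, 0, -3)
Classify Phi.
type C_3

Compute the Cartan integers a_ij = 2(alpha_i, alpha_j)/(alpha_j, alpha_j); the resulting 3x3 Cartan matrix is
[[2, 0, -2], [0, 2, -1], [-1, -1, 2]].
The roots have two lengths (squared-length ratio 2:1); the short ones are alpha_{2,3}. The associated Dynkin diagram is a chain of 3 nodes with a double edge at one end; the terminal node there is the unique long simple root (C_3), so the type is C_3 (the algebra sp(6)).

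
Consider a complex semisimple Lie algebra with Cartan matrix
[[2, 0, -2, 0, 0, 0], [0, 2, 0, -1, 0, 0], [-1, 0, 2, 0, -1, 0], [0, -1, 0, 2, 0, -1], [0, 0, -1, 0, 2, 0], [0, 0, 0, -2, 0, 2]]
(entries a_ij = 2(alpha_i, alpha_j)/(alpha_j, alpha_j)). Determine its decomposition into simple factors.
C_3 (sp(6)) + C_3 (sp(6))

The diagram associated to this matrix has two connected components: the simple roots {alpha_1, alpha_3, alpha_5} form a chain of 3 nodes with a double edge at one end; the terminal node there is the unique long simple root (C_3), and {alpha_2, alpha_4, alpha_6} form a chain of 3 nodes with a double edge at one end; the terminal node there is the unique long simple root (C_3). A semisimple Lie algebra decomposes uniquely as the direct sum of simple ideals, one per connected component of its Dynkin diagram, so g ≅ C_3 ⊕ C_3 (dimension 21 + 21 = 42).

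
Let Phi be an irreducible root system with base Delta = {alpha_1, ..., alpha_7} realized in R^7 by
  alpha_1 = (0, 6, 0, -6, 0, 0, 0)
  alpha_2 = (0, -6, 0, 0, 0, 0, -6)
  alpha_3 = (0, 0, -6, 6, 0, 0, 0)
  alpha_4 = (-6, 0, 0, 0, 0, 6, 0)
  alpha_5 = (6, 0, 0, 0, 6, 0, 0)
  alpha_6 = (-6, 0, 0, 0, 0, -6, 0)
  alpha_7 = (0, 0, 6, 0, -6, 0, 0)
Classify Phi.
Compute the Cartan integers a_ij = 2(alpha_i, alpha_j)/(alpha_j, alpha_j); the resulting 7x7 Cartan matrix is
[[2, -1, -1, 0, 0, 0, 0], [-1, 2, 0, 0, 0, 0, 0], [-1, 0, 2, 0, 0, 0, -1], [0, 0, 0, 2, -1, 0, 0], [0, 0, 0, -1, 2, -1, -1], [0, 0, 0, 0, -1, 2, 0], [0, 0, -1, 0, -1, 0, 2]].
All simple roots have the same length, so the diagram is simply laced. The associated Dynkin diagram is a chain of 5 nodes with a fork of two nodes at one end (D_7), so the type is D_7 (the algebra so(14)).

D7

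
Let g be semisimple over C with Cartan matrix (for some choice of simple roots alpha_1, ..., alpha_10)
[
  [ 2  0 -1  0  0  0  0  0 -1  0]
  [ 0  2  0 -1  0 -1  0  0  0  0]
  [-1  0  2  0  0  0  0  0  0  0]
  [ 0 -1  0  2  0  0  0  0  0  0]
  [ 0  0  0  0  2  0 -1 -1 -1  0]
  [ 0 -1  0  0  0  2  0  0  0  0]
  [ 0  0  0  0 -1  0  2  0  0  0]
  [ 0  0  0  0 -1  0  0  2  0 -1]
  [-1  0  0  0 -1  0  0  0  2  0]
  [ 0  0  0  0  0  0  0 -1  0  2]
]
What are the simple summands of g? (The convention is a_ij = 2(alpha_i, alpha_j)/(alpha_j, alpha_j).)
The diagram associated to this matrix has two connected components: the simple roots {alpha_2, alpha_4, alpha_6} form a chain of 3 nodes with single edges (A_3), and {alpha_1, alpha_3, alpha_5, alpha_7, alpha_8, alpha_9, alpha_10} form a chain of 6 nodes with one extra node attached to the third node from one end (E_7). A semisimple Lie algebra decomposes uniquely as the direct sum of simple ideals, one per connected component of its Dynkin diagram, so g ≅ A_3 ⊕ E_7 (dimension 15 + 133 = 148).

A_3 + E_7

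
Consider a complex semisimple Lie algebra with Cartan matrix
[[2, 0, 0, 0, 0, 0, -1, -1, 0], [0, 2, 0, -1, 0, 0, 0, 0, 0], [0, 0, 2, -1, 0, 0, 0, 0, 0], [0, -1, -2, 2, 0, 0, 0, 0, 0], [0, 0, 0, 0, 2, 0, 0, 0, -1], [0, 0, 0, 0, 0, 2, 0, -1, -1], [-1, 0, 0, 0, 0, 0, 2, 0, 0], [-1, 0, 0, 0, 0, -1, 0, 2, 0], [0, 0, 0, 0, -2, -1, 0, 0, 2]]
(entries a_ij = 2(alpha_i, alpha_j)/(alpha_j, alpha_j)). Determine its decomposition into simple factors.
B_3 (so(7)) + B_6 (so(13))

The diagram associated to this matrix has two connected components: the simple roots {alpha_2, alpha_3, alpha_4} form a chain of 3 nodes with a double edge at one end; the terminal node there is the unique short simple root (B_3), and {alpha_1, alpha_5, alpha_6, alpha_7, alpha_8, alpha_9} form a chain of 6 nodes with a double edge at one end; the terminal node there is the unique short simple root (B_6). A semisimple Lie algebra decomposes uniquely as the direct sum of simple ideals, one per connected component of its Dynkin diagram, so g ≅ B_3 ⊕ B_6 (dimension 21 + 78 = 99).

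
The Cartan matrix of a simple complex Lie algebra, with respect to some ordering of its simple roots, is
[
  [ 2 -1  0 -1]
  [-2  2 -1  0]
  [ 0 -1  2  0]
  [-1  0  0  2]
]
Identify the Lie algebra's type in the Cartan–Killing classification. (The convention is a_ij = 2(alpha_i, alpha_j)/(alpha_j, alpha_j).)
type F_4

The matrix has rank 4 with 2's on the diagonal. Reading the off-diagonal entries as Dynkin edges (a single edge where a_ij = a_ji = -1; a double or triple edge where a_ij * a_ji = 2 or 3), the diagram is a chain of 4 nodes with a double edge between the middle two (F_4). One simple-root ordering that puts it in standard form is (alpha_3, alpha_2, alpha_1, alpha_4). So the algebra is type F_4.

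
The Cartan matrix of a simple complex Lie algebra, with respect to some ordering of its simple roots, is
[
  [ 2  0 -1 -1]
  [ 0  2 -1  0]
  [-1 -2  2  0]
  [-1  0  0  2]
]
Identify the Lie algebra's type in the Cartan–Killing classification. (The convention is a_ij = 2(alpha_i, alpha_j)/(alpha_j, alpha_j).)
B4

The matrix has rank 4 with 2's on the diagonal. Reading the off-diagonal entries as Dynkin edges (a single edge where a_ij = a_ji = -1; a double or triple edge where a_ij * a_ji = 2 or 3), the diagram is a chain of 4 nodes with a double edge at one end; the terminal node there is the unique short simple root (B_4). One simple-root ordering that puts it in standard form is (alpha_4, alpha_1, alpha_3, alpha_2). So the algebra is type B_4, i.e. so(9).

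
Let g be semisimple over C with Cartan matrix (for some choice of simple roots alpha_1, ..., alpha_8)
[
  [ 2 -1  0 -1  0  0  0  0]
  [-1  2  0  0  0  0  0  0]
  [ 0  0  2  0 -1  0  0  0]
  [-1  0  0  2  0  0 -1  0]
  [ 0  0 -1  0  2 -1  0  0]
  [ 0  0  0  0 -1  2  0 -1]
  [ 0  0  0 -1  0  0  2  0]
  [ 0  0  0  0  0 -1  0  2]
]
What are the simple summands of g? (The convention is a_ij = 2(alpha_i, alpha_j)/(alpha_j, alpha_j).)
A4 + A4

The diagram associated to this matrix has two connected components: the simple roots {alpha_1, alpha_2, alpha_4, alpha_7} form a chain of 4 nodes with single edges (A_4), and {alpha_3, alpha_5, alpha_6, alpha_8} form a chain of 4 nodes with single edges (A_4). A semisimple Lie algebra decomposes uniquely as the direct sum of simple ideals, one per connected component of its Dynkin diagram, so g ≅ A_4 ⊕ A_4 (dimension 24 + 24 = 48).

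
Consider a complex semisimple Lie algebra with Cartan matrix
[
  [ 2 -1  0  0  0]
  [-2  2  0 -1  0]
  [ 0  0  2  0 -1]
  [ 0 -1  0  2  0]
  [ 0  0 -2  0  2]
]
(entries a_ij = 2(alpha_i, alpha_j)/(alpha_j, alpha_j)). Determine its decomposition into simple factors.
The diagram associated to this matrix has two connected components: the simple roots {alpha_3, alpha_5} form a chain of 2 nodes with a double edge at one end; the terminal node there is the unique short simple root (B_2), and {alpha_1, alpha_2, alpha_4} form a chain of 3 nodes with a double edge at one end; the terminal node there is the unique short simple root (B_3). A semisimple Lie algebra decomposes uniquely as the direct sum of simple ideals, one per connected component of its Dynkin diagram, so g ≅ B_2 ⊕ B_3 (dimension 10 + 21 = 31).

type B_2 + type B_3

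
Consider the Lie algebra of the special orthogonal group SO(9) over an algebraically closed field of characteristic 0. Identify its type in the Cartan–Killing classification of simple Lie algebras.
B_4

This is so(9) with 9 odd, which has dimension 9(9-1)/2 = 36 and rank (9-1)/2 = 4. In the classification of classical Lie algebras, the orthogonal algebra so(2n+1) in an odd number of variables has type B_n; here n = 4, so the Dynkin diagram is a chain of 4 nodes with a double edge at one end; the terminal node there is the unique short simple root (B_4). Hence the type is B_4.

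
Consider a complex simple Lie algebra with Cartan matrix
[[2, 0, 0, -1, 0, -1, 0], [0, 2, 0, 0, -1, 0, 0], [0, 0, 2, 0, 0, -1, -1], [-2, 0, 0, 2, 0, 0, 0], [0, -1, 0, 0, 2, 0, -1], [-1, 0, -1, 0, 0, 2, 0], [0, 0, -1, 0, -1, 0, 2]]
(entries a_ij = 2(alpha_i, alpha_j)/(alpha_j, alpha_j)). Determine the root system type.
type C_7

The matrix has rank 7 with 2's on the diagonal. Reading the off-diagonal entries as Dynkin edges (a single edge where a_ij = a_ji = -1; a double or triple edge where a_ij * a_ji = 2 or 3), the diagram is a chain of 7 nodes with a double edge at one end; the terminal node there is the unique long simple root (C_7). One simple-root ordering that puts it in standard form is (alpha_2, alpha_5, alpha_7, alpha_3, alpha_6, alpha_1, alpha_4). So the algebra is type C_7, i.e. sp(14).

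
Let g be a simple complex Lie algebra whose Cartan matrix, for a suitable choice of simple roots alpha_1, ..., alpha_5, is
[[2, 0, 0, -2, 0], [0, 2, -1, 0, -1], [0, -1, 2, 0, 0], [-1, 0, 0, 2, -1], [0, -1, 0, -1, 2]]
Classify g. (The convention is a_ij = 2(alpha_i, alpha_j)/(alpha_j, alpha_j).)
type C_5

The matrix has rank 5 with 2's on the diagonal. Reading the off-diagonal entries as Dynkin edges (a single edge where a_ij = a_ji = -1; a double or triple edge where a_ij * a_ji = 2 or 3), the diagram is a chain of 5 nodes with a double edge at one end; the terminal node there is the unique long simple root (C_5). One simple-root ordering that puts it in standard form is (alpha_3, alpha_2, alpha_5, alpha_4, alpha_1). So the algebra is type C_5, i.e. sp(10).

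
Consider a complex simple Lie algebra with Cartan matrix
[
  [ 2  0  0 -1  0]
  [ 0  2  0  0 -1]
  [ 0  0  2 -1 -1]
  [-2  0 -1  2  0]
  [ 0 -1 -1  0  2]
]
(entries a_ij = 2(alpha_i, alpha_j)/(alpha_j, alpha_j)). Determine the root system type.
B_5

The matrix has rank 5 with 2's on the diagonal. Reading the off-diagonal entries as Dynkin edges (a single edge where a_ij = a_ji = -1; a double or triple edge where a_ij * a_ji = 2 or 3), the diagram is a chain of 5 nodes with a double edge at one end; the terminal node there is the unique short simple root (B_5). One simple-root ordering that puts it in standard form is (alpha_2, alpha_5, alpha_3, alpha_4, alpha_1). So the algebra is type B_5, i.e. so(11).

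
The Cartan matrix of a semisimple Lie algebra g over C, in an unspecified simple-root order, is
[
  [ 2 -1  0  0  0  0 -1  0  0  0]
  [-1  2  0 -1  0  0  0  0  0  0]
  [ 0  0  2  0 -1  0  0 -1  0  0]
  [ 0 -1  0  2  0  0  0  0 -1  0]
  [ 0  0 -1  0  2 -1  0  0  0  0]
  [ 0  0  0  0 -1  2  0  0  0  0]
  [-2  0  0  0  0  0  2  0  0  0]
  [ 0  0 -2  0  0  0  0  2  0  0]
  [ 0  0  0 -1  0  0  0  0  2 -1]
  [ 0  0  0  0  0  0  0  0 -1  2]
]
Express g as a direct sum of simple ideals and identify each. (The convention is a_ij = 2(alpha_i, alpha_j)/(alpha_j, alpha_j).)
type C_4 ⊕ type C_6

The diagram associated to this matrix has two connected components: the simple roots {alpha_3, alpha_5, alpha_6, alpha_8} form a chain of 4 nodes with a double edge at one end; the terminal node there is the unique long simple root (C_4), and {alpha_1, alpha_2, alpha_4, alpha_7, alpha_9, alpha_10} form a chain of 6 nodes with a double edge at one end; the terminal node there is the unique long simple root (C_6). A semisimple Lie algebra decomposes uniquely as the direct sum of simple ideals, one per connected component of its Dynkin diagram, so g ≅ C_4 ⊕ C_6 (dimension 36 + 78 = 114).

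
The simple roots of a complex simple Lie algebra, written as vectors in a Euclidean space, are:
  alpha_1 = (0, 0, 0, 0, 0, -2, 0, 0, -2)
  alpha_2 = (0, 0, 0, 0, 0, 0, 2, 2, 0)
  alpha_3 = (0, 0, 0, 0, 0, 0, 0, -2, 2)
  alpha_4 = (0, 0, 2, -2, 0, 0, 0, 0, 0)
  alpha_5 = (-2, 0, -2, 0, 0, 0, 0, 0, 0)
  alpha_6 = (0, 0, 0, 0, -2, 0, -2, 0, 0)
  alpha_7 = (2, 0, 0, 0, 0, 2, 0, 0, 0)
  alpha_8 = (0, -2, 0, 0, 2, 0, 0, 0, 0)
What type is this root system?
type A_8

Compute the Cartan integers a_ij = 2(alpha_i, alpha_j)/(alpha_j, alpha_j); the resulting 8x8 Cartan matrix is
[[2, 0, -1, 0, 0, 0, -1, 0], [0, 2, -1, 0, 0, -1, 0, 0], [-1, -1, 2, 0, 0, 0, 0, 0], [0, 0, 0, 2, -1, 0, 0, 0], [0, 0, 0, -1, 2, 0, -1, 0], [0, -1, 0, 0, 0, 2, 0, -1], [-1, 0, 0, 0, -1, 0, 2, 0], [0, 0, 0, 0, 0, -1, 0, 2]].
All simple roots have the same length, so the diagram is simply laced. The associated Dynkin diagram is a chain of 8 nodes with single edges (A_8), so the type is A_8 (the algebra sl(9)).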